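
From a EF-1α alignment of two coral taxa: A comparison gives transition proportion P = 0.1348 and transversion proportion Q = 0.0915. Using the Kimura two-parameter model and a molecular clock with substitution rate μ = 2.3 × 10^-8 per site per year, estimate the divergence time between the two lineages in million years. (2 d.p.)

Under the Kimura two-parameter model, d = −½ ln(1 − 2P − Q) − ¼ ln(1 − 2Q).
1 − 2P − Q = 0.6389, giving −½ ln(0.6389) = 0.224004.
1 − 2Q = 0.817, giving −¼ ln(0.817) = 0.050529.
d = 0.224004 + 0.050529 = 0.274533.
Under a molecular clock d = 2μt, so t = d/(2μ) = 0.274533 / (2 × 2.3 × 10^-8) = 5.97 million years.

5.97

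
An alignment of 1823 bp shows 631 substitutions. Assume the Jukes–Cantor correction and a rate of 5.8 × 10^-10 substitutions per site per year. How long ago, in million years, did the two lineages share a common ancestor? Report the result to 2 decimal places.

400.21

p = 631/1823 ≈ 0.346133.
d = −(3/4) ln(1 − 4p/3) = −0.75 ln(1 − 0.461511) = −0.75 ln(0.538489)
  = −0.75 × (-0.618988) = 0.464241 substitutions/site.
Under a molecular clock d = 2μt, so t = d/(2μ) = 0.464241 / (2 × 5.8 × 10^-10) = 400.21 million years.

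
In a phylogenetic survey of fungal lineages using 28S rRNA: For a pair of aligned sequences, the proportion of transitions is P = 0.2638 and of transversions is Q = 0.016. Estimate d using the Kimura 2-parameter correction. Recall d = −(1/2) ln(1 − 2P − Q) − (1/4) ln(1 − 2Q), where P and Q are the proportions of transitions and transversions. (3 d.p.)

Under the Kimura two-parameter model, d = −½ ln(1 − 2P − Q) − ¼ ln(1 − 2Q).
1 − 2P − Q = 0.4564, giving −½ ln(0.4564) = 0.392193.
1 − 2Q = 0.968, giving −¼ ln(0.968) = 0.008131.
d = 0.392193 + 0.008131 = 0.400324.

0.400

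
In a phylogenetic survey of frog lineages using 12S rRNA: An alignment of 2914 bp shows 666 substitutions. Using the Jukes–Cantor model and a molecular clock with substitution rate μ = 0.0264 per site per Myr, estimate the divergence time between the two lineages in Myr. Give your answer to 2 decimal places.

p = 666/2914 ≈ 0.228552.
d = −(3/4) ln(1 − 4p/3) = −0.75 ln(1 − 0.304736) = −0.75 ln(0.695264)
  = −0.75 × (-0.363464) = 0.272598 substitutions/site.
Under a molecular clock d = 2μt, so t = d/(2μ) = 0.272598 / (2 × 0.0264) = 5.16 Myr.

5.16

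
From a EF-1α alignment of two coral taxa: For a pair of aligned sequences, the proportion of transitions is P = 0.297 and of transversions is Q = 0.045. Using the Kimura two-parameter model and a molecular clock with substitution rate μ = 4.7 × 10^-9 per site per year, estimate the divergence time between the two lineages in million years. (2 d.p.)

Under the Kimura two-parameter model, d = −½ ln(1 − 2P − Q) − ¼ ln(1 − 2Q).
1 − 2P − Q = 0.361, giving −½ ln(0.361) = 0.509439.
1 − 2Q = 0.91, giving −¼ ln(0.91) = 0.023578.
d = 0.509439 + 0.023578 = 0.533017.
Under a molecular clock d = 2μt, so t = d/(2μ) = 0.533017 / (2 × 4.7 × 10^-9) = 56.70 million years.

56.70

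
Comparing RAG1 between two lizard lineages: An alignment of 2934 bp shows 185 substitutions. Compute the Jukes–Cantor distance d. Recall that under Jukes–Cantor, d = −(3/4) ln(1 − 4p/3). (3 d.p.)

p = 185/2934 ≈ 0.063054.
d = −(3/4) ln(1 − 4p/3) = −0.75 ln(1 − 0.084072) = −0.75 ln(0.915928)
  = −0.75 × (-0.087818) = 0.065864 substitutions/site.

0.066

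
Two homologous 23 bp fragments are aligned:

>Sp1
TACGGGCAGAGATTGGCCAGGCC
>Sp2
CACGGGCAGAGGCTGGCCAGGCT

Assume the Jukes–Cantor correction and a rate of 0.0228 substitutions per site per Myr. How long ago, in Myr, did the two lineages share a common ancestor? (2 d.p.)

4.34

The sequences differ at 4 of 23 sites (1, 12, 13, 23), so p = 4/23 ≈ 0.173913.
d = −(3/4) ln(1 − 4p/3) = −0.75 ln(1 − 0.231884) = −0.75 ln(0.768116)
  = −0.75 × (-0.263815) = 0.197861 substitutions/site.
Under a molecular clock d = 2μt, so t = d/(2μ) = 0.197861 / (2 × 0.0228) = 4.34 Myr.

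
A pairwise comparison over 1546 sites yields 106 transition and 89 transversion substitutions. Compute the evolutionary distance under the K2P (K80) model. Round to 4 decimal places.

P = 106/1546 ≈ 0.068564 and Q = 89/1546 ≈ 0.057568.
Under the Kimura two-parameter model, d = −½ ln(1 − 2P − Q) − ¼ ln(1 − 2Q).
1 − 2P − Q = 0.805304, giving −½ ln(0.805304) = 0.108268.
1 − 2Q = 0.884864, giving −¼ ln(0.884864) = 0.030580.
d = 0.108268 + 0.030580 = 0.138848.

0.1388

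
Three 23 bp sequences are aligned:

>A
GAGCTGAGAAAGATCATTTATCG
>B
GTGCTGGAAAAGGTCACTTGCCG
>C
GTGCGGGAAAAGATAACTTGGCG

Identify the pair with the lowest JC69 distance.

A–B: 7/23 differ, p = 0.304, d = 0.390.
A–C: 8/23 differ, p = 0.348, d = 0.467.
B–C: 4/23 differ, p = 0.174, d = 0.198.
The smallest distance is between B and C.

B and C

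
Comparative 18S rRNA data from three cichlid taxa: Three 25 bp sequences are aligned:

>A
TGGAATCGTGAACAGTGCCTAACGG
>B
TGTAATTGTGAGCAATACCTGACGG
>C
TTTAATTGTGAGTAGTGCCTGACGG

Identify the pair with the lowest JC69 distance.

B and C

A–B: 6/25 differ, p = 0.240, d = 0.289.
A–C: 6/25 differ, p = 0.240, d = 0.289.
B–C: 4/25 differ, p = 0.160, d = 0.180.
The smallest distance is between B and C.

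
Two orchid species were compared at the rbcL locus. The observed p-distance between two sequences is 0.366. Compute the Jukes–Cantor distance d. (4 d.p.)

0.5021

d = −(3/4) ln(1 − 4p/3) = −0.75 ln(1 − 0.488) = −0.75 ln(0.512)
  = −0.75 × (-0.669431) = 0.502073 substitutions/site.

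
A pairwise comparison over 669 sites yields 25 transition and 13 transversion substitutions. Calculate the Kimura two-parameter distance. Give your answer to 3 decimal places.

P = 25/669 ≈ 0.037369 and Q = 13/669 ≈ 0.019432.
Under the Kimura two-parameter model, d = −½ ln(1 − 2P − Q) − ¼ ln(1 − 2Q).
1 − 2P − Q = 0.90583, giving −½ ln(0.90583) = 0.049452.
1 − 2Q = 0.961136, giving −¼ ln(0.961136) = 0.009910.
d = 0.049452 + 0.009910 = 0.059362.

0.059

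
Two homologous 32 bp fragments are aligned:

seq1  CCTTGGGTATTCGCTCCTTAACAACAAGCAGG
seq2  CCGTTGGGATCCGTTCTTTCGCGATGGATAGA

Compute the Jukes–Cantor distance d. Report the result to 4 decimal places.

0.7356

The sequences differ at 15 of 32 sites, so p = 15/32 = 0.46875.
d = −(3/4) ln(1 − 4p/3) = −0.75 ln(1 − 0.625) = −0.75 ln(0.375)
  = −0.75 × (-0.980829) = 0.735622 substitutions/site.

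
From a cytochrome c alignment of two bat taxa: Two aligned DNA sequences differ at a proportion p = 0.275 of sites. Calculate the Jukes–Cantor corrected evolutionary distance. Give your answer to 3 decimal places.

0.343

d = −(3/4) ln(1 − 4p/3) = −0.75 ln(1 − 0.366667) = −0.75 ln(0.633333)
  = −0.75 × (-0.456759) = 0.342569 substitutions/site.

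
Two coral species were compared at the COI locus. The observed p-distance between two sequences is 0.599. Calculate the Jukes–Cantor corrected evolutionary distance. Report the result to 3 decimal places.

1.202

d = −(3/4) ln(1 − 4p/3) = −0.75 ln(1 − 0.798667) = −0.75 ln(0.201333)
  = −0.75 × (-1.602795) = 1.202096 substitutions/site.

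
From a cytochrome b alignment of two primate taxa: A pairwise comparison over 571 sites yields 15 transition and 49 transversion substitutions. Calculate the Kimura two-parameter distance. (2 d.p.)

P = 15/571 ≈ 0.02627 and Q = 49/571 ≈ 0.085814.
Under the Kimura two-parameter model, d = −½ ln(1 − 2P − Q) − ¼ ln(1 − 2Q).
1 − 2P − Q = 0.861646, giving −½ ln(0.861646) = 0.074455.
1 − 2Q = 0.828372, giving −¼ ln(0.828372) = 0.047073.
d = 0.074455 + 0.047073 = 0.121528.

0.12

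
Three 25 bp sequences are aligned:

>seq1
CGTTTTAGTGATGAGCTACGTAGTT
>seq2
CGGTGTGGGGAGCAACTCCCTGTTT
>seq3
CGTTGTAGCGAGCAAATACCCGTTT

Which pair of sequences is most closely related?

seq1–seq2: 11/25 differ, p = 0.440, d = 0.663.
seq1–seq3: 10/25 differ, p = 0.400, d = 0.572.
seq2–seq3: 6/25 differ, p = 0.240, d = 0.289.
The smallest distance is between seq2 and seq3.

seq2 and seq3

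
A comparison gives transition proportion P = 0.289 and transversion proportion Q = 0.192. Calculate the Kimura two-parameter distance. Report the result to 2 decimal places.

0.86

Under the Kimura two-parameter model, d = −½ ln(1 − 2P − Q) − ¼ ln(1 − 2Q).
1 − 2P − Q = 0.23, giving −½ ln(0.23) = 0.734838.
1 − 2Q = 0.616, giving −¼ ln(0.616) = 0.121127.
d = 0.734838 + 0.121127 = 0.855965.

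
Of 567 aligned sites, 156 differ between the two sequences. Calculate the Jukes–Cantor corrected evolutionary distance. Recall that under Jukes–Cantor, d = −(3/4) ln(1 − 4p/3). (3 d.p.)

0.343

p = 156/567 ≈ 0.275132.
d = −(3/4) ln(1 − 4p/3) = −0.75 ln(1 − 0.366843) = −0.75 ln(0.633157)
  = −0.75 × (-0.457037) = 0.342778 substitutions/site.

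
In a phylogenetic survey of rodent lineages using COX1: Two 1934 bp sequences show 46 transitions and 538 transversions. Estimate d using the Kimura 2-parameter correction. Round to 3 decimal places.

P = 46/1934 ≈ 0.023785 and Q = 538/1934 ≈ 0.27818.
Under the Kimura two-parameter model, d = −½ ln(1 − 2P − Q) − ¼ ln(1 − 2Q).
1 − 2P − Q = 0.67425, giving −½ ln(0.67425) = 0.197077.
1 − 2Q = 0.44364, giving −¼ ln(0.44364) = 0.203185.
d = 0.197077 + 0.203185 = 0.400262.

0.400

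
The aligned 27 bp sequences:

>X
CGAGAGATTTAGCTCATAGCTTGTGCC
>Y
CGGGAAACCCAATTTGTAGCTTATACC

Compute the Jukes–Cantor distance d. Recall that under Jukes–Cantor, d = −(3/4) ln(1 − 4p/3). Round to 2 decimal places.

The sequences differ at 11 of 27 sites, so p = 11/27 ≈ 0.407407.
d = −(3/4) ln(1 − 4p/3) = −0.75 ln(1 − 0.543209) = −0.75 ln(0.456791)
  = −0.75 × (-0.783529) = 0.587647 substitutions/site.

0.59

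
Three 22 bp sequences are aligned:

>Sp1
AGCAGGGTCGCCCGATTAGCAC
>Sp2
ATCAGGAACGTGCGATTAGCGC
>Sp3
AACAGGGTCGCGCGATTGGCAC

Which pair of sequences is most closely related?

Sp1–Sp2: 6/22 differ, p = 0.273, d = 0.339.
Sp1–Sp3: 3/22 differ, p = 0.136, d = 0.151.
Sp2–Sp3: 6/22 differ, p = 0.273, d = 0.339.
The smallest distance is between Sp1 and Sp3.

Sp1 and Sp3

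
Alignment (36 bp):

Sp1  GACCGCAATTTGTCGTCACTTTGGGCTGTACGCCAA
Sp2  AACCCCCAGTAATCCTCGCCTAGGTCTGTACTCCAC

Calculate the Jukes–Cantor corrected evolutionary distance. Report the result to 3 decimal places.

The sequences differ at 13 of 36 sites, so p = 13/36 ≈ 0.361111.
d = −(3/4) ln(1 − 4p/3) = −0.75 ln(1 − 0.481481) = −0.75 ln(0.518519)
  = −0.75 × (-0.656779) = 0.492584 substitutions/site.

0.493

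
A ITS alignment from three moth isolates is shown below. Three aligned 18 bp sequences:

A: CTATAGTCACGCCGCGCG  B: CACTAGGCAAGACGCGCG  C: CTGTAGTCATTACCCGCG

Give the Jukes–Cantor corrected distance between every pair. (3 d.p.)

d(A,B) = 0.347, d(A,C) = 0.347, d(B,C) = 0.441

A–B: 5/18 sites differ → p ≈ 0.277778, d = −0.75 ln(1 − 0.370371) = 0.346968 ≈ 0.347.
A–C: 5/18 sites differ → p ≈ 0.277778, d = −0.75 ln(1 − 0.370371) = 0.346968 ≈ 0.347.
B–C: 6/18 sites differ → p ≈ 0.333333, d = −0.75 ln(1 − 0.444444) = 0.440839 ≈ 0.441.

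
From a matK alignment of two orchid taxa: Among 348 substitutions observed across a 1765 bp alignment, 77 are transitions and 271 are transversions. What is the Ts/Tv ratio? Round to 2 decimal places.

R = 77/271 = 0.284132… ≈ 0.28 (to 2 d.p.).

0.28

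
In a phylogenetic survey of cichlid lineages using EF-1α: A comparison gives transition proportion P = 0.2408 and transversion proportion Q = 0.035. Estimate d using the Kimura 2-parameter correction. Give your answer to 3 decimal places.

0.382

Under the Kimura two-parameter model, d = −½ ln(1 − 2P − Q) − ¼ ln(1 − 2Q).
1 − 2P − Q = 0.4834, giving −½ ln(0.4834) = 0.363455.
1 − 2Q = 0.93, giving −¼ ln(0.93) = 0.018143.
d = 0.363455 + 0.018143 = 0.381598.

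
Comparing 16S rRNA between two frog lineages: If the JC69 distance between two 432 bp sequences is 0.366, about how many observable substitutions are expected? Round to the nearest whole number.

Invert JC69: p = (3/4)(1 − e^(−4d/3)) = 0.75 × (1 − e^(-0.488)) = 0.75 × (1 − 0.613853) = 0.289610.
Expected differing sites = pL ≈ 0.289610 × 432 = 125.11152 ≈ 125.

125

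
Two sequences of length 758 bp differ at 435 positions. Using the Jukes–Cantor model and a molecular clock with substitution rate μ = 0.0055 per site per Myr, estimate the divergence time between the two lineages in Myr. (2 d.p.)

98.79

p = 435/758 ≈ 0.573879.
d = −(3/4) ln(1 − 4p/3) = −0.75 ln(1 − 0.765172) = −0.75 ln(0.234828)
  = −0.75 × (-1.448902) = 1.086677 substitutions/site.
Under a molecular clock d = 2μt, so t = d/(2μ) = 1.086677 / (2 × 0.0055) = 98.79 Myr.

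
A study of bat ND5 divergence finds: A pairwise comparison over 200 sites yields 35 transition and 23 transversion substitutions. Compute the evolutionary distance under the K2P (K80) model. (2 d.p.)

0.38

P = 35/200 = 0.175 and Q = 23/200 = 0.115.
Under the Kimura two-parameter model, d = −½ ln(1 − 2P − Q) − ¼ ln(1 − 2Q).
1 − 2P − Q = 0.535, giving −½ ln(0.535) = 0.312744.
1 − 2Q = 0.77, giving −¼ ln(0.77) = 0.065341.
d = 0.312744 + 0.065341 = 0.378085.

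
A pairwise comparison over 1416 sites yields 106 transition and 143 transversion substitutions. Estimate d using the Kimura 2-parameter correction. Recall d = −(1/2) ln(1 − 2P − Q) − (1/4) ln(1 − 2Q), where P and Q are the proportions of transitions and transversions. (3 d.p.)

P = 106/1416 ≈ 0.074859 and Q = 143/1416 ≈ 0.100989.
Under the Kimura two-parameter model, d = −½ ln(1 − 2P − Q) − ¼ ln(1 − 2Q).
1 − 2P − Q = 0.749293, giving −½ ln(0.749293) = 0.144313.
1 − 2Q = 0.798022, giving −¼ ln(0.798022) = 0.056405.
d = 0.144313 + 0.056405 = 0.200718.

0.201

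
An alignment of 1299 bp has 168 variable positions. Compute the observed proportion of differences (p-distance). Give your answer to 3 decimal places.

p = 168/1299 = 0.129330… ≈ 0.129 (to 3 d.p.).

0.129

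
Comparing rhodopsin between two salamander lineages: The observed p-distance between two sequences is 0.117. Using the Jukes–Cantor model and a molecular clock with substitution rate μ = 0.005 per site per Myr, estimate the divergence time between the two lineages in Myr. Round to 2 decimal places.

12.72

d = −(3/4) ln(1 − 4p/3) = −0.75 ln(1 − 0.156) = −0.75 ln(0.844)
  = −0.75 × (-0.169603) = 0.127202 substitutions/site.
Under a molecular clock d = 2μt, so t = d/(2μ) = 0.127202 / (2 × 0.005) = 12.72 Myr.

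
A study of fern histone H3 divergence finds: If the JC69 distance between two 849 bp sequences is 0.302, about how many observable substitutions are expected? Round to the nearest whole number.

211

Invert JC69: p = (3/4)(1 − e^(−4d/3)) = 0.75 × (1 − e^(-0.402667)) = 0.75 × (1 − 0.668535) = 0.248599.
Expected differing sites = pL ≈ 0.248599 × 849 = 211.060551 ≈ 211.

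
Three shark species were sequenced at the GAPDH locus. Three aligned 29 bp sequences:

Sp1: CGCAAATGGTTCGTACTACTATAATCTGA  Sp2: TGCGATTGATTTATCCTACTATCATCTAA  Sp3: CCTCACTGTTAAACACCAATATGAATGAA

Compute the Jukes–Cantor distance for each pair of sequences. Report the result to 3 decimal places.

d(Sp1,Sp2) = 0.401, d(Sp1,Sp3) = 0.998, d(Sp2,Sp3) = 0.998

Sp1–Sp2: 9/29 sites differ → p ≈ 0.310345, d = −0.75 ln(1 − 0.413793) = 0.400562 ≈ 0.401.
Sp1–Sp3: 16/29 sites differ → p ≈ 0.551724, d = −0.75 ln(1 − 0.735632) = 0.997810 ≈ 0.998.
Sp2–Sp3: 16/29 sites differ → p ≈ 0.551724, d = −0.75 ln(1 − 0.735632) = 0.997810 ≈ 0.998.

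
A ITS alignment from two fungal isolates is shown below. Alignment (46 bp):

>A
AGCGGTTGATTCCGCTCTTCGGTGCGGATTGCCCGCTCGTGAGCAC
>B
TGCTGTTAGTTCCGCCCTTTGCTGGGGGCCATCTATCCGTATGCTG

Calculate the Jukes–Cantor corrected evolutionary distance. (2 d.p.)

The sequences differ at 21 of 46 sites, so p = 21/46 ≈ 0.456522.
d = −(3/4) ln(1 − 4p/3) = −0.75 ln(1 − 0.608696) = −0.75 ln(0.391304)
  = −0.75 × (-0.938271) = 0.703703 substitutions/site.

0.70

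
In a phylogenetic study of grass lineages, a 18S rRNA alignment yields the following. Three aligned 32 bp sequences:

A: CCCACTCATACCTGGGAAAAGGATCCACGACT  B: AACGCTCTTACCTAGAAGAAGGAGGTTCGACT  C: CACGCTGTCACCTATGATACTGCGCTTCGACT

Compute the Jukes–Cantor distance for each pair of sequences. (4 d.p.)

d(A,B) = 0.4598, d(A,C) = 0.6566, d(B,C) = 0.4042

A–B: 11/32 sites differ → p = 0.34375, d = −0.75 ln(1 − 0.458333) = 0.459828 ≈ 0.4598.
A–C: 14/32 sites differ → p = 0.4375, d = −0.75 ln(1 − 0.583333) = 0.656601 ≈ 0.6566.
B–C: 10/32 sites differ → p = 0.3125, d = −0.75 ln(1 − 0.416667) = 0.404248 ≈ 0.4042.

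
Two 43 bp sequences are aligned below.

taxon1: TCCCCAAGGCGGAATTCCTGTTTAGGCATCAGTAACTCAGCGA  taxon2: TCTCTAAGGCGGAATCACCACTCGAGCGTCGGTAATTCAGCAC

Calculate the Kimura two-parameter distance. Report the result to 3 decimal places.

Of 43 sites, 13 differences are transitions and 2 are transversions, so P = 13/43 ≈ 0.302326 and Q = 2/43 ≈ 0.046512.
Under the Kimura two-parameter model, d = −½ ln(1 − 2P − Q) − ¼ ln(1 − 2Q).
1 − 2P − Q = 0.348836, giving −½ ln(0.348836) = 0.526577.
1 − 2Q = 0.906976, giving −¼ ln(0.906976) = 0.024410.
d = 0.526577 + 0.024410 = 0.550987.

0.551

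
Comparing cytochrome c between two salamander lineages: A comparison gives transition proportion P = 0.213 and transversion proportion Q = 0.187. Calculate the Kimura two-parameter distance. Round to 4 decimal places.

0.5918

Under the Kimura two-parameter model, d = −½ ln(1 − 2P − Q) − ¼ ln(1 − 2Q).
1 − 2P − Q = 0.387, giving −½ ln(0.387) = 0.474665.
1 − 2Q = 0.626, giving −¼ ln(0.626) = 0.117101.
d = 0.474665 + 0.117101 = 0.591766.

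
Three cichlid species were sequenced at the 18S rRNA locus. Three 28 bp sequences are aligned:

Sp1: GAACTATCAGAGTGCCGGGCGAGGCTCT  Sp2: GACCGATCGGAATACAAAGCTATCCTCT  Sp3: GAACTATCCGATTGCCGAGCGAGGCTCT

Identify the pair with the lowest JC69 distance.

Sp1–Sp2: 11/28 differ, p = 0.393, d = 0.556.
Sp1–Sp3: 3/28 differ, p = 0.107, d = 0.116.
Sp2–Sp3: 10/28 differ, p = 0.357, d = 0.485.
The smallest distance is between Sp1 and Sp3.

Sp1 and Sp3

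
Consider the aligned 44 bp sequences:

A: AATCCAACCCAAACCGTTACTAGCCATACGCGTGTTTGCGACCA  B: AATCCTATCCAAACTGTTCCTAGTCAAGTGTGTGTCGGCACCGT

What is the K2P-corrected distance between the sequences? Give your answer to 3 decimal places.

0.466

Of 44 sites, 8 differences are transitions and 7 are transversions, so P = 8/44 ≈ 0.181818 and Q = 7/44 ≈ 0.159091.
Under the Kimura two-parameter model, d = −½ ln(1 − 2P − Q) − ¼ ln(1 − 2Q).
1 − 2P − Q = 0.477273, giving −½ ln(0.477273) = 0.369833.
1 − 2Q = 0.681818, giving −¼ ln(0.681818) = 0.095748.
d = 0.369833 + 0.095748 = 0.465581.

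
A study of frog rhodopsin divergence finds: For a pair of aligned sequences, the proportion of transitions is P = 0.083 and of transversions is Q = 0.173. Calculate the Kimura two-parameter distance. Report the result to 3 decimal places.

Under the Kimura two-parameter model, d = −½ ln(1 − 2P − Q) − ¼ ln(1 − 2Q).
1 − 2P − Q = 0.661, giving −½ ln(0.661) = 0.207001.
1 − 2Q = 0.654, giving −¼ ln(0.654) = 0.106162.
d = 0.207001 + 0.106162 = 0.313163.

0.313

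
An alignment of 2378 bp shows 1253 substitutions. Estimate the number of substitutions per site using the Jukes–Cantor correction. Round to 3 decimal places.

p = 1253/2378 ≈ 0.526913.
d = −(3/4) ln(1 − 4p/3) = −0.75 ln(1 − 0.702551) = −0.75 ln(0.297449)
  = −0.75 × (-1.212512) = 0.909384 substitutions/site.

0.909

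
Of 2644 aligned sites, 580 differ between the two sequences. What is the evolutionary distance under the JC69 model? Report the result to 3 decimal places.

p = 580/2644 ≈ 0.219365.
d = −(3/4) ln(1 − 4p/3) = −0.75 ln(1 − 0.292487) = −0.75 ln(0.707513)
  = −0.75 × (-0.345999) = 0.259499 substitutions/site.

0.259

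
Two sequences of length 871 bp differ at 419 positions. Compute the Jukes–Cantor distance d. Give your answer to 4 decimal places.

p = 419/871 ≈ 0.481056.
d = −(3/4) ln(1 − 4p/3) = −0.75 ln(1 − 0.641408) = −0.75 ln(0.358592)
  = −0.75 × (-1.025570) = 0.769178 substitutions/site.

0.7692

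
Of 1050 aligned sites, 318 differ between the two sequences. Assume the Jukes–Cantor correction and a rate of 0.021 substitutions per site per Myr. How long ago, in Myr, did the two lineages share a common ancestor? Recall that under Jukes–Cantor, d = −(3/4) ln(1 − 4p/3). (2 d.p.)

p = 318/1050 ≈ 0.302857.
d = −(3/4) ln(1 − 4p/3) = −0.75 ln(1 − 0.403809) = −0.75 ln(0.596191)
  = −0.75 × (-0.517194) = 0.387896 substitutions/site.
Under a molecular clock d = 2μt, so t = d/(2μ) = 0.387896 / (2 × 0.021) = 9.24 Myr.

9.24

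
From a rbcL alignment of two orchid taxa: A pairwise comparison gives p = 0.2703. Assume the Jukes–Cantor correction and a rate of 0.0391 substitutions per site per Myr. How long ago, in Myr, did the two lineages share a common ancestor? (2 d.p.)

4.29

d = −(3/4) ln(1 − 4p/3) = −0.75 ln(1 − 0.3604) = −0.75 ln(0.6396)
  = −0.75 × (-0.446912) = 0.335184 substitutions/site.
Under a molecular clock d = 2μt, so t = d/(2μ) = 0.335184 / (2 × 0.0391) = 4.29 Myr.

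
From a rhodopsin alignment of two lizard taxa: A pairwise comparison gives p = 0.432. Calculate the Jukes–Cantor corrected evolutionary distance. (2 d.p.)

d = −(3/4) ln(1 − 4p/3) = −0.75 ln(1 − 0.576) = −0.75 ln(0.424)
  = −0.75 × (-0.858022) = 0.643517 substitutions/site.

0.64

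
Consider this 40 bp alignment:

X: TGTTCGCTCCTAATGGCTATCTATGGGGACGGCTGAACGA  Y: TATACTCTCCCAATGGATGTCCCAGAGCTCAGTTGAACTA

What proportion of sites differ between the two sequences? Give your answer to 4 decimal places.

0.3750

The sequences differ at 15 of 40 positions.
p = 15/40 = 0.3750.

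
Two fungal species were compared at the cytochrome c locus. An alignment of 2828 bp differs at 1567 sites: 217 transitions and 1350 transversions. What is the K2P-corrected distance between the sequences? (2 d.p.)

1.27

P = 217/2828 ≈ 0.076733 and Q = 1350/2828 ≈ 0.477369.
Under the Kimura two-parameter model, d = −½ ln(1 − 2P − Q) − ¼ ln(1 − 2Q).
1 − 2P − Q = 0.369165, giving −½ ln(0.369165) = 0.498256.
1 − 2Q = 0.045262, giving −¼ ln(0.045262) = 0.773822.
d = 0.498256 + 0.773822 = 1.272078.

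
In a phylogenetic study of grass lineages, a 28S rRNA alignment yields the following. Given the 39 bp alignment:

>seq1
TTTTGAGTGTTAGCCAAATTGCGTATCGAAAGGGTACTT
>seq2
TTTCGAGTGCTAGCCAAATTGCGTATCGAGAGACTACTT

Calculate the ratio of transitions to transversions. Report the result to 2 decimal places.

Transitions are A↔G and C↔T; transversions are all other mismatches.
Transitions: 4. Transversions: 1.
R = 4/1 = 4.00.

4.00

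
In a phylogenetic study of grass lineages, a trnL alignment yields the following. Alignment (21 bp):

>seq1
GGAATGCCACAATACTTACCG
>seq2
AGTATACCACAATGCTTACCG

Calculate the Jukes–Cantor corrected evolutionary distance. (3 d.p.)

The sequences differ at 4 of 21 sites (1, 3, 6, 14), so p = 4/21 ≈ 0.190476.
d = −(3/4) ln(1 − 4p/3) = −0.75 ln(1 − 0.253968) = −0.75 ln(0.746032)
  = −0.75 × (-0.292987) = 0.219740 substitutions/site.

0.220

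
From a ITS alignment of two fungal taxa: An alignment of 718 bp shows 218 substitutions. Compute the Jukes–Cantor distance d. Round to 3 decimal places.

p = 218/718 ≈ 0.303621.
d = −(3/4) ln(1 − 4p/3) = −0.75 ln(1 − 0.404828) = −0.75 ln(0.595172)
  = −0.75 × (-0.518905) = 0.389179 substitutions/site.

0.389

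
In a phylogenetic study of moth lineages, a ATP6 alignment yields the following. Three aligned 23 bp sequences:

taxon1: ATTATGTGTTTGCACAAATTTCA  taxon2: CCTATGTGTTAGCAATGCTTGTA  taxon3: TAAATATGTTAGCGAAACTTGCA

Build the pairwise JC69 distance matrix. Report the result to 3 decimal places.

d(taxon1,taxon2) = 0.553, d(taxon1,taxon3) = 0.553, d(taxon2,taxon3) = 0.467

taxon1–taxon2: 9/23 sites differ → p ≈ 0.391304, d = −0.75 ln(1 − 0.521739) = 0.553199 ≈ 0.553.
taxon1–taxon3: 9/23 sites differ → p ≈ 0.391304, d = −0.75 ln(1 − 0.521739) = 0.553199 ≈ 0.553.
taxon2–taxon3: 8/23 sites differ → p ≈ 0.347826, d = −0.75 ln(1 − 0.463768) = 0.467391 ≈ 0.467.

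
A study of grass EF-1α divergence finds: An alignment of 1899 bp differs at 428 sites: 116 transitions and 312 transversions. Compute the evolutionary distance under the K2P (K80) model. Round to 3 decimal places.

0.268

P = 116/1899 ≈ 0.061085 and Q = 312/1899 ≈ 0.164297.
Under the Kimura two-parameter model, d = −½ ln(1 − 2P − Q) − ¼ ln(1 − 2Q).
1 − 2P − Q = 0.713533, giving −½ ln(0.713533) = 0.168763.
1 − 2Q = 0.671406, giving −¼ ln(0.671406) = 0.099595.
d = 0.168763 + 0.099595 = 0.268358.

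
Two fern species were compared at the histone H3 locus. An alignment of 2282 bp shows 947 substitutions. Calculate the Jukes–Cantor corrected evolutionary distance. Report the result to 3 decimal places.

p = 947/2282 ≈ 0.414987.
d = −(3/4) ln(1 − 4p/3) = −0.75 ln(1 − 0.553316) = −0.75 ln(0.446684)
  = −0.75 × (-0.805904) = 0.604428 substitutions/site.

0.604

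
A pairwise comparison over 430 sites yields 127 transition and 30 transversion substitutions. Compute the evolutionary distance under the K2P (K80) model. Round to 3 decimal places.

P = 127/430 ≈ 0.295349 and Q = 30/430 ≈ 0.069767.
Under the Kimura two-parameter model, d = −½ ln(1 − 2P − Q) − ¼ ln(1 − 2Q).
1 − 2P − Q = 0.339535, giving −½ ln(0.339535) = 0.540089.
1 − 2Q = 0.860466, giving −¼ ln(0.860466) = 0.037570.
d = 0.540089 + 0.037570 = 0.577659.

0.578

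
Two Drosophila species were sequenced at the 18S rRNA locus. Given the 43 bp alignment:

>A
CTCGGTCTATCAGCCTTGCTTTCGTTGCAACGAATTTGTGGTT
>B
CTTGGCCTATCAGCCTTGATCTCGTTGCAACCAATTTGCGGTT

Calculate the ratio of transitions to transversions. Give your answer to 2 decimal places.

2.00

Transitions are A↔G and C↔T; transversions are all other mismatches.
Transitions: 4. Transversions: 2.
R = 4/2 = 2.00.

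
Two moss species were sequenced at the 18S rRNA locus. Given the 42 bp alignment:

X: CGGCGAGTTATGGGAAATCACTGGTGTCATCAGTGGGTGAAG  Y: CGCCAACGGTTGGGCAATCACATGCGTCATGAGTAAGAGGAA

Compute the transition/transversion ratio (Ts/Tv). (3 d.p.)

0.600

Transitions are A↔G and C↔T; transversions are all other mismatches.
Transitions: 6. Transversions: 10.
R = 6/10 = 0.600.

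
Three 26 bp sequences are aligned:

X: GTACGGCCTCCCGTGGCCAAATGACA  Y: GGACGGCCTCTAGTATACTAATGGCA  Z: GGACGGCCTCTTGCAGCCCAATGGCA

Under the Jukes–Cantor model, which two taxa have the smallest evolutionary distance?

Y and Z

X–Y: 8/26 differ, p = 0.308, d = 0.396.
X–Z: 7/26 differ, p = 0.269, d = 0.334.
Y–Z: 5/26 differ, p = 0.192, d = 0.222.
The smallest distance is between Y and Z.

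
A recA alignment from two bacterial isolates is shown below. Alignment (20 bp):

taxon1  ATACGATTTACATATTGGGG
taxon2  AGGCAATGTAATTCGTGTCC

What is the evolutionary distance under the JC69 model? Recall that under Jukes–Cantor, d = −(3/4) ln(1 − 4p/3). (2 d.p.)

The sequences differ at 11 of 20 sites, so p = 11/20 = 0.55.
d = −(3/4) ln(1 − 4p/3) = −0.75 ln(1 − 0.733333) = −0.75 ln(0.266667)
  = −0.75 × (-1.321755) = 0.991316 substitutions/site.

0.99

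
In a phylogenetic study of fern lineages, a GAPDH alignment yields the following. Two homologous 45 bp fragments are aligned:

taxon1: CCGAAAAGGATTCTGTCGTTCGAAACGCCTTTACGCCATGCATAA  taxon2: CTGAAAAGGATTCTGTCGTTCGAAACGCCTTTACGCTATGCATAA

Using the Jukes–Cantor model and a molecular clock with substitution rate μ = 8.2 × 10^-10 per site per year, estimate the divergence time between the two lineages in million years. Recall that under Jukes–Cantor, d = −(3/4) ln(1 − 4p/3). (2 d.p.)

27.94

The sequences differ at 2 of 45 sites (2, 37), so p = 2/45 ≈ 0.044444.
d = −(3/4) ln(1 − 4p/3) = −0.75 ln(1 − 0.059259) = −0.75 ln(0.940741)
  = −0.75 × (-0.061087) = 0.045815 substitutions/site.
Under a molecular clock d = 2μt, so t = d/(2μ) = 0.045815 / (2 × 8.2 × 10^-10) = 27.94 million years.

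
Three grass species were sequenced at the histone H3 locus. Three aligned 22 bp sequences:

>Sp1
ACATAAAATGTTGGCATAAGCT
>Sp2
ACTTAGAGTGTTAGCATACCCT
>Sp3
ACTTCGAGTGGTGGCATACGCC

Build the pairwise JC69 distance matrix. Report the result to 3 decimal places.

d(Sp1,Sp2) = 0.339, d(Sp1,Sp3) = 0.414, d(Sp2,Sp3) = 0.271

Sp1–Sp2: 6/22 sites differ → p ≈ 0.272727, d = −0.75 ln(1 − 0.363636) = 0.338988 ≈ 0.339.
Sp1–Sp3: 7/22 sites differ → p ≈ 0.318182, d = −0.75 ln(1 − 0.424243) = 0.414052 ≈ 0.414.
Sp2–Sp3: 5/22 sites differ → p ≈ 0.227273, d = −0.75 ln(1 − 0.303031) = 0.270761 ≈ 0.271.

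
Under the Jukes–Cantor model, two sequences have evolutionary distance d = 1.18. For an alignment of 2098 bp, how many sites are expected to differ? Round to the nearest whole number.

Invert JC69: p = (3/4)(1 − e^(−4d/3)) = 0.75 × (1 − e^(-1.573333)) = 0.75 × (1 − 0.207353) = 0.594485.
Expected differing sites = pL ≈ 0.594485 × 2098 = 1247.22953 ≈ 1247.

1247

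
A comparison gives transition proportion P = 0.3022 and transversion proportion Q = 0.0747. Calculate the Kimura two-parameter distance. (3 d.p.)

Under the Kimura two-parameter model, d = −½ ln(1 − 2P − Q) − ¼ ln(1 − 2Q).
1 − 2P − Q = 0.3209, giving −½ ln(0.3209) = 0.568313.
1 − 2Q = 0.8506, giving −¼ ln(0.8506) = 0.040453.
d = 0.568313 + 0.040453 = 0.608766.

0.609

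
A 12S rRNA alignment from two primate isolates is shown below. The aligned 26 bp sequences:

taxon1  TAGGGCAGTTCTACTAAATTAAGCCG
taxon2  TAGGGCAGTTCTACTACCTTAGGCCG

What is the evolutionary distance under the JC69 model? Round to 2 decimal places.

The sequences differ at 3 of 26 sites (17, 18, 22), so p = 3/26 ≈ 0.115385.
d = −(3/4) ln(1 − 4p/3) = −0.75 ln(1 − 0.153847) = −0.75 ln(0.846153)
  = −0.75 × (-0.167055) = 0.125291 substitutions/site.

0.13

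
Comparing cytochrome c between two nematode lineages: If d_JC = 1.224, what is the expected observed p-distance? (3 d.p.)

0.603

p = (3/4)(1 − e^(−4d/3)) = 0.75 × (1 − e^(-1.632)) = 0.75 × (1 − 0.195538) = 0.603347.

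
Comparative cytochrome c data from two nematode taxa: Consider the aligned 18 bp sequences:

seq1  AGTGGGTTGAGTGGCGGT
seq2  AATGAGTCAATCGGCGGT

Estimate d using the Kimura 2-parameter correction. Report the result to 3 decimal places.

Of 18 sites, 5 differences are transitions and 1 are transversions, so P = 5/18 ≈ 0.277778 and Q = 1/18 ≈ 0.055556.
Under the Kimura two-parameter model, d = −½ ln(1 − 2P − Q) − ¼ ln(1 − 2Q).
1 − 2P − Q = 0.388888, giving −½ ln(0.388888) = 0.472232.
1 − 2Q = 0.888888, giving −¼ ln(0.888888) = 0.029446.
d = 0.472232 + 0.029446 = 0.501678.

0.502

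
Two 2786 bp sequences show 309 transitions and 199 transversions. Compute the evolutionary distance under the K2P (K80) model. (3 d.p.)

0.212

P = 309/2786 ≈ 0.110912 and Q = 199/2786 ≈ 0.071429.
Under the Kimura two-parameter model, d = −½ ln(1 − 2P − Q) − ¼ ln(1 − 2Q).
1 − 2P − Q = 0.706747, giving −½ ln(0.706747) = 0.173541.
1 − 2Q = 0.857142, giving −¼ ln(0.857142) = 0.038538.
d = 0.173541 + 0.038538 = 0.212079.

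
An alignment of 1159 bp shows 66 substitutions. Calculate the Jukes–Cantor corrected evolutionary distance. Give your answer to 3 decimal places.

0.059

p = 66/1159 ≈ 0.056946.
d = −(3/4) ln(1 − 4p/3) = −0.75 ln(1 − 0.075928) = −0.75 ln(0.924072)
  = −0.75 × (-0.078965) = 0.059224 substitutions/site.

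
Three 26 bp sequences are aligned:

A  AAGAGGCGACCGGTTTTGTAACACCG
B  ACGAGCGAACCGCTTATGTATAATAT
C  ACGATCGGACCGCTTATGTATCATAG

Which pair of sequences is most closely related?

B and C

A–B: 11/26 differ, p = 0.423, d = 0.623.
A–C: 9/26 differ, p = 0.346, d = 0.464.
B–C: 4/26 differ, p = 0.154, d = 0.172.
The smallest distance is between B and C.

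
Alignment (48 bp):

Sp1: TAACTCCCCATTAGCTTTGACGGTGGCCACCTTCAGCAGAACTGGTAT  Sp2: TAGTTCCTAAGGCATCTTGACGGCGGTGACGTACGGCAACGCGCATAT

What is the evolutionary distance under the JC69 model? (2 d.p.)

The sequences differ at 22 of 48 sites, so p = 22/48 ≈ 0.458333.
d = −(3/4) ln(1 − 4p/3) = −0.75 ln(1 − 0.611111) = −0.75 ln(0.388889)
  = −0.75 × (-0.944461) = 0.708346 substitutions/site.

0.71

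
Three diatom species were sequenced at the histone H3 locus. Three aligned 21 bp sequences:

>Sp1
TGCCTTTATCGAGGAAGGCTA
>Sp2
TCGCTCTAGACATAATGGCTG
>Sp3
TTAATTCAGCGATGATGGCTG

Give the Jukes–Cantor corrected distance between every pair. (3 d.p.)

Sp1–Sp2: 10/21 sites differ → p ≈ 0.47619, d = −0.75 ln(1 − 0.63492) = 0.755729 ≈ 0.756.
Sp1–Sp3: 8/21 sites differ → p ≈ 0.380952, d = −0.75 ln(1 − 0.507936) = 0.531860 ≈ 0.532.
Sp2–Sp3: 8/21 sites differ → p ≈ 0.380952, d = −0.75 ln(1 − 0.507936) = 0.531860 ≈ 0.532.

d(Sp1,Sp2) = 0.756, d(Sp1,Sp3) = 0.532, d(Sp2,Sp3) = 0.532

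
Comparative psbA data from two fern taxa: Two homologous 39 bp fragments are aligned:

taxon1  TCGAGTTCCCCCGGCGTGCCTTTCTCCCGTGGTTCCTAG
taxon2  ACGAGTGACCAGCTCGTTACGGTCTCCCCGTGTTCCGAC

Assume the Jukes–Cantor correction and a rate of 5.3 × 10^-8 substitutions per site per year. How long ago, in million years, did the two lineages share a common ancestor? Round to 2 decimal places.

The sequences differ at 16 of 39 sites, so p = 16/39 ≈ 0.410256.
d = −(3/4) ln(1 − 4p/3) = −0.75 ln(1 − 0.547008) = −0.75 ln(0.452992)
  = −0.75 × (-0.791881) = 0.593911 substitutions/site.
Under a molecular clock d = 2μt, so t = d/(2μ) = 0.593911 / (2 × 5.3 × 10^-8) = 5.60 million years.

5.60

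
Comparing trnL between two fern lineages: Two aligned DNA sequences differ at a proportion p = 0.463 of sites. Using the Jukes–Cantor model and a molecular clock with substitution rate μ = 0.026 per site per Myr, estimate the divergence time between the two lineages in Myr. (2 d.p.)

d = −(3/4) ln(1 − 4p/3) = −0.75 ln(1 − 0.617333) = −0.75 ln(0.382667)
  = −0.75 × (-0.960590) = 0.720443 substitutions/site.
Under a molecular clock d = 2μt, so t = d/(2μ) = 0.720443 / (2 × 0.026) = 13.85 Myr.

13.85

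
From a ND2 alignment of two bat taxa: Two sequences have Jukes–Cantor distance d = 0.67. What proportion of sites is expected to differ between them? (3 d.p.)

0.443

p = (3/4)(1 − e^(−4d/3)) = 0.75 × (1 − e^(-0.893333)) = 0.75 × (1 − 0.409289) = 0.443033.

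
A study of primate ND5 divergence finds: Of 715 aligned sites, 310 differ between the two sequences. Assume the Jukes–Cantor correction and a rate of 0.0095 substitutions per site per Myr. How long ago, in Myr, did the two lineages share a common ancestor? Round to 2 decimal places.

34.06

p = 310/715 ≈ 0.433566.
d = −(3/4) ln(1 − 4p/3) = −0.75 ln(1 − 0.578088) = −0.75 ln(0.421912)
  = −0.75 × (-0.862959) = 0.647219 substitutions/site.
Under a molecular clock d = 2μt, so t = d/(2μ) = 0.647219 / (2 × 0.0095) = 34.06 Myr.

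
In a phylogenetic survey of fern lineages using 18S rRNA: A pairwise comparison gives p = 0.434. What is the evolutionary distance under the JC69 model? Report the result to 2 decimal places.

d = −(3/4) ln(1 − 4p/3) = −0.75 ln(1 − 0.578667) = −0.75 ln(0.421333)
  = −0.75 × (-0.864332) = 0.648249 substitutions/site.

0.65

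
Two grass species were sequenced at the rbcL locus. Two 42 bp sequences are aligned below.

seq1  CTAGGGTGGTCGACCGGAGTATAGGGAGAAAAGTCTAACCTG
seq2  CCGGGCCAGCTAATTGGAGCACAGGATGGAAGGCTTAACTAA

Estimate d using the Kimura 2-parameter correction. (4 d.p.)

1.3581

Of 42 sites, 18 differences are transitions and 3 are transversions, so P = 18/42 ≈ 0.428571 and Q = 3/42 ≈ 0.071429.
Under the Kimura two-parameter model, d = −½ ln(1 − 2P − Q) − ¼ ln(1 − 2Q).
1 − 2P − Q = 0.071429, giving −½ ln(0.071429) = 1.319526.
1 − 2Q = 0.857142, giving −¼ ln(0.857142) = 0.038538.
d = 1.319526 + 0.038538 = 1.358064.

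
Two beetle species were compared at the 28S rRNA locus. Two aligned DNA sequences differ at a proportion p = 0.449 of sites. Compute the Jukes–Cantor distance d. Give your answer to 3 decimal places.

d = −(3/4) ln(1 − 4p/3) = −0.75 ln(1 − 0.598667) = −0.75 ln(0.401333)
  = −0.75 × (-0.912964) = 0.684723 substitutions/site.

0.685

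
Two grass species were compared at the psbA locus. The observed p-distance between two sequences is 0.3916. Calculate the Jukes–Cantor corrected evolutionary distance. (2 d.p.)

d = −(3/4) ln(1 − 4p/3) = −0.75 ln(1 − 0.522133) = −0.75 ln(0.477867)
  = −0.75 × (-0.738423) = 0.553817 substitutions/site.

0.55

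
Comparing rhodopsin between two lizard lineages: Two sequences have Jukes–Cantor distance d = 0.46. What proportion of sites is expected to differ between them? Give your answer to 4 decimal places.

p = (3/4)(1 − e^(−4d/3)) = 0.75 × (1 − e^(-0.613333)) = 0.75 × (1 − 0.541543) = 0.343843.

0.3438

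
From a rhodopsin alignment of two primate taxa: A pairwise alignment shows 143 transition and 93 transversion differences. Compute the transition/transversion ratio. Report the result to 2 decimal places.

R = 143/93 = 1.537634… ≈ 1.54 (to 2 d.p.).

1.54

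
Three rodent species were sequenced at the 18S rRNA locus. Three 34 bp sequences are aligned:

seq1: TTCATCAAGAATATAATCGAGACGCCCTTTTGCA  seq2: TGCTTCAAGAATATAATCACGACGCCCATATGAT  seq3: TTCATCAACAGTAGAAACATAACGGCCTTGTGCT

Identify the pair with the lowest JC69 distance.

seq1 and seq2

seq1–seq2: 8/34 differ, p = 0.235, d = 0.282.
seq1–seq3: 10/34 differ, p = 0.294, d = 0.373.
seq2–seq3: 12/34 differ, p = 0.353, d = 0.477.
The smallest distance is between seq1 and seq2.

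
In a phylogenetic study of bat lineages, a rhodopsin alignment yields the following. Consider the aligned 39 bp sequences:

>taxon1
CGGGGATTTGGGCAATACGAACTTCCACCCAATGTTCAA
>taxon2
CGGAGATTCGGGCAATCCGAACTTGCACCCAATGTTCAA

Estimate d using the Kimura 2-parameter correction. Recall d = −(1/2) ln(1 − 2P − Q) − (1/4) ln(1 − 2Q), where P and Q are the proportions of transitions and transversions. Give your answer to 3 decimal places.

Of 39 sites, 2 differences are transitions and 2 are transversions, so P = 2/39 ≈ 0.051282 and Q = 2/39 ≈ 0.051282.
Under the Kimura two-parameter model, d = −½ ln(1 − 2P − Q) − ¼ ln(1 − 2Q).
1 − 2P − Q = 0.846154, giving −½ ln(0.846154) = 0.083527.
1 − 2Q = 0.897436, giving −¼ ln(0.897436) = 0.027053.
d = 0.083527 + 0.027053 = 0.110580.

0.111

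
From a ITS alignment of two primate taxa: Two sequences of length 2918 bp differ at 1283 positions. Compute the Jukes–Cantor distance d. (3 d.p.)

0.662

p = 1283/2918 ≈ 0.439685.
d = −(3/4) ln(1 − 4p/3) = −0.75 ln(1 − 0.586247) = −0.75 ln(0.413753)
  = −0.75 × (-0.882486) = 0.661865 substitutions/site.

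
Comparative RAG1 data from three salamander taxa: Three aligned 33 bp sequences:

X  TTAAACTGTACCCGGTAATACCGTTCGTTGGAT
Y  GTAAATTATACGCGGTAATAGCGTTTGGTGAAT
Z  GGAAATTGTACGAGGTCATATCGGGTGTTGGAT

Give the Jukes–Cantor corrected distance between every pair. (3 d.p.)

d(X,Y) = 0.293, d(X,Z) = 0.388, d(Y,Z) = 0.339

X–Y: 8/33 sites differ → p ≈ 0.242424, d = −0.75 ln(1 − 0.323232) = 0.292820 ≈ 0.293.
X–Z: 10/33 sites differ → p ≈ 0.30303, d = −0.75 ln(1 − 0.40404) = 0.388186 ≈ 0.388.
Y–Z: 9/33 sites differ → p ≈ 0.272727, d = −0.75 ln(1 − 0.363636) = 0.338988 ≈ 0.339.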